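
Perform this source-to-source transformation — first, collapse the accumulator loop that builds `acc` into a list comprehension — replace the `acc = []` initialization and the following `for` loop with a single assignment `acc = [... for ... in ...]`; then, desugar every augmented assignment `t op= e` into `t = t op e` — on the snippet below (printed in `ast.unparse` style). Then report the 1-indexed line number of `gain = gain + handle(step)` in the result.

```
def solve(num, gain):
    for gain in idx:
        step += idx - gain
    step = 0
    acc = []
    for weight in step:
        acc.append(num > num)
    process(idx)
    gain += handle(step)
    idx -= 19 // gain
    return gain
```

Transformed code:
def solve(num, gain):
    for gain in idx:
        step = step + (idx - gain)
    step = 0
    acc = [num > num for weight in step]
    process(idx)
    gain = gain + handle(step)
    idx = idx - 19 // gain
    return gain

7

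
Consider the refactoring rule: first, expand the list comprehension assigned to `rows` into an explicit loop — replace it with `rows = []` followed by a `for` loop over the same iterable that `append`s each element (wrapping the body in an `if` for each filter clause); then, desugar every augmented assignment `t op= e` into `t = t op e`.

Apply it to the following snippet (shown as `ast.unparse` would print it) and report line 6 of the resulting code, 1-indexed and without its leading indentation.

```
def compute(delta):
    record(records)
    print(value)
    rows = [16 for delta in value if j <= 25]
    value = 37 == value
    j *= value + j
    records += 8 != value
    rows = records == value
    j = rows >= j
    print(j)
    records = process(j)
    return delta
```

Transformed code:
def compute(delta):
    record(records)
    print(value)
    rows = []
    for delta in value:
        if j <= 25:
            rows.append(16)
    value = 37 == value
    j = j * (value + j)
    records = records + (8 != value)
    rows = records == value
    j = rows >= j
    print(j)
    records = process(j)
    return delta

if j <= 25:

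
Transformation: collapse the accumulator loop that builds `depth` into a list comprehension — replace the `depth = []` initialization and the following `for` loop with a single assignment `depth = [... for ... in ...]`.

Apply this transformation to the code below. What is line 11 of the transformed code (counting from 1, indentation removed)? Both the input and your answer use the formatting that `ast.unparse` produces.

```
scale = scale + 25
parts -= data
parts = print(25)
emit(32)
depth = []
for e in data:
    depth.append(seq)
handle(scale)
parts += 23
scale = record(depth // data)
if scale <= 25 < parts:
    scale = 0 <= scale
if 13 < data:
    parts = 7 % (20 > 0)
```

Transformed code:
scale = scale + 25
parts -= data
parts = print(25)
emit(32)
depth = [seq for e in data]
handle(scale)
parts += 23
scale = record(depth // data)
if scale <= 25 < parts:
    scale = 0 <= scale
if 13 < data:
    parts = 7 % (20 > 0)

if 13 < data:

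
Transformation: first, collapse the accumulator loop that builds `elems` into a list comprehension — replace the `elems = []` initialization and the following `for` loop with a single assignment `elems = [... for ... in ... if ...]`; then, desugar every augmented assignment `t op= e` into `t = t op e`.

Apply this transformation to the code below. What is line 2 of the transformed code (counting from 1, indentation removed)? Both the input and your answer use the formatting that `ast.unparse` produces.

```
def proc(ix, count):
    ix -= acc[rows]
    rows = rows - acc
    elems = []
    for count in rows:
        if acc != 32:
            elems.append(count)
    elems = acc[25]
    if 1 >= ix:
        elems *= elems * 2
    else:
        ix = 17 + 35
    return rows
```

Transformed code:
def proc(ix, count):
    ix = ix - acc[rows]
    rows = rows - acc
    elems = [count for count in rows if acc != 32]
    elems = acc[25]
    if 1 >= ix:
        elems = elems * (elems * 2)
    else:
        ix = 17 + 35
    return rows

ix = ix - acc[rows]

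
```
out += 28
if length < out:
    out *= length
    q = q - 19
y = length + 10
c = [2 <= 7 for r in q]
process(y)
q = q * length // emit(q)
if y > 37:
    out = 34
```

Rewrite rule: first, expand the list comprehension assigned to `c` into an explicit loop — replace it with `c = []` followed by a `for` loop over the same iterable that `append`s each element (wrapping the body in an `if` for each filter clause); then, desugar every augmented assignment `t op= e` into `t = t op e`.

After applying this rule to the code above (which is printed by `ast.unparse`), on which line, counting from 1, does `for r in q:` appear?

Transformed code:
out = out + 28
if length < out:
    out = out * length
    q = q - 19
y = length + 10
c = []
for r in q:
    c.append(2 <= 7)
process(y)
q = q * length // emit(q)
if y > 37:
    out = 34

7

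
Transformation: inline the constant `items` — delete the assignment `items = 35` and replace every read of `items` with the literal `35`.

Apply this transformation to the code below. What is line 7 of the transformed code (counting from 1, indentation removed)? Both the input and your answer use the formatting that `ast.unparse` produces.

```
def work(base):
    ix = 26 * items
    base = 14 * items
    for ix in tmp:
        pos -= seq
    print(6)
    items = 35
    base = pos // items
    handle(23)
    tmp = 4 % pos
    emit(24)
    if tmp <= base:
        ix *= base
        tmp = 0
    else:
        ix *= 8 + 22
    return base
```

Transformed code:
def work(base):
    ix = 26 * 35
    base = 14 * 35
    for ix in tmp:
        pos -= seq
    print(6)
    base = pos // 35
    handle(23)
    tmp = 4 % pos
    emit(24)
    if tmp <= base:
        ix *= base
        tmp = 0
    else:
        ix *= 8 + 22
    return base

base = pos // 35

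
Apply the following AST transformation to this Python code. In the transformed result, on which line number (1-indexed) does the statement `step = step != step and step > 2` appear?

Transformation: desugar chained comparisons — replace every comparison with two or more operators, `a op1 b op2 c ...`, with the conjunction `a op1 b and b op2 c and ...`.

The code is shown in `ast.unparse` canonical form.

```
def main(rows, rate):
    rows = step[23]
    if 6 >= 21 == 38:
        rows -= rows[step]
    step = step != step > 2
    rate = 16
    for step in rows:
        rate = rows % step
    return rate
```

Transformed code:
def main(rows, rate):
    rows = step[23]
    if 6 >= 21 and 21 == 38:
        rows -= rows[step]
    step = step != step and step > 2
    rate = 16
    for step in rows:
        rate = rows % step
    return rate

5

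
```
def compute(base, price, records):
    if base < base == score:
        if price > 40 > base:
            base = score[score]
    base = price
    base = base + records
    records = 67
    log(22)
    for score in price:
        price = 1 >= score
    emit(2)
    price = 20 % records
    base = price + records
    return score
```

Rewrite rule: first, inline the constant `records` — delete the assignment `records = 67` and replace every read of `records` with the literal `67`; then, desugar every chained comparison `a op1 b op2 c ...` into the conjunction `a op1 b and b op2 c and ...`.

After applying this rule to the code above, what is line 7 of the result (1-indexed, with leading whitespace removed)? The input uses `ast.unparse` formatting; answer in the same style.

log(22)

Transformed code:
def compute(base, price, records):
    if base < base and base == score:
        if price > 40 and 40 > base:
            base = score[score]
    base = price
    base = base + 67
    log(22)
    for score in price:
        price = 1 >= score
    emit(2)
    price = 20 % 67
    base = price + 67
    return score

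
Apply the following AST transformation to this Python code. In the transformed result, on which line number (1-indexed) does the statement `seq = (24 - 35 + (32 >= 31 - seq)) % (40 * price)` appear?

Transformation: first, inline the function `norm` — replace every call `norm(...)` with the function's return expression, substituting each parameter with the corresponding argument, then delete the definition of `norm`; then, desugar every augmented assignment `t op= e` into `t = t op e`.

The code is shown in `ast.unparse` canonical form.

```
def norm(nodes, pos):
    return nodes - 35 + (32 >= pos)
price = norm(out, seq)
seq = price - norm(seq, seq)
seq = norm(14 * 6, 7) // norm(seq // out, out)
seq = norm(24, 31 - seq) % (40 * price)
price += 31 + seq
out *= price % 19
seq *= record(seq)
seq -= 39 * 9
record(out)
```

Transformed code:
price = out - 35 + (32 >= seq)
seq = price - (seq - 35 + (32 >= seq))
seq = (14 * 6 - 35 + (32 >= 7)) // (seq // out - 35 + (32 >= out))
seq = (24 - 35 + (32 >= 31 - seq)) % (40 * price)
price = price + (31 + seq)
out = out * (price % 19)
seq = seq * record(seq)
seq = seq - 39 * 9
record(out)

4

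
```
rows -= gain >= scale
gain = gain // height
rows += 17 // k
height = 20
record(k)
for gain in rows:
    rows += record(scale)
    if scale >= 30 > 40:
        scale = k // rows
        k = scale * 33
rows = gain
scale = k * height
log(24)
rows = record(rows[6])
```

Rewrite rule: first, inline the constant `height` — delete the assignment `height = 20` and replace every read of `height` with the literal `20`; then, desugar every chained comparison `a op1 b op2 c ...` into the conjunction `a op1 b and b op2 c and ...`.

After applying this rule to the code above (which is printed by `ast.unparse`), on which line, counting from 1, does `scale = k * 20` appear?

11

Transformed code:
rows -= gain >= scale
gain = gain // 20
rows += 17 // k
record(k)
for gain in rows:
    rows += record(scale)
    if scale >= 30 and 30 > 40:
        scale = k // rows
        k = scale * 33
rows = gain
scale = k * 20
log(24)
rows = record(rows[6])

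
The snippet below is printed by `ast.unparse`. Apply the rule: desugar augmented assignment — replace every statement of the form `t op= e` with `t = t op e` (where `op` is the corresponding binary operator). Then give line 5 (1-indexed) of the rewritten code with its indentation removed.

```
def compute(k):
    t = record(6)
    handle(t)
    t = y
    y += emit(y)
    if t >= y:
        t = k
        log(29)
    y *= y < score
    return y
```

Transformed code:
def compute(k):
    t = record(6)
    handle(t)
    t = y
    y = y + emit(y)
    if t >= y:
        t = k
        log(29)
    y = y * (y < score)
    return y

y = y + emit(y)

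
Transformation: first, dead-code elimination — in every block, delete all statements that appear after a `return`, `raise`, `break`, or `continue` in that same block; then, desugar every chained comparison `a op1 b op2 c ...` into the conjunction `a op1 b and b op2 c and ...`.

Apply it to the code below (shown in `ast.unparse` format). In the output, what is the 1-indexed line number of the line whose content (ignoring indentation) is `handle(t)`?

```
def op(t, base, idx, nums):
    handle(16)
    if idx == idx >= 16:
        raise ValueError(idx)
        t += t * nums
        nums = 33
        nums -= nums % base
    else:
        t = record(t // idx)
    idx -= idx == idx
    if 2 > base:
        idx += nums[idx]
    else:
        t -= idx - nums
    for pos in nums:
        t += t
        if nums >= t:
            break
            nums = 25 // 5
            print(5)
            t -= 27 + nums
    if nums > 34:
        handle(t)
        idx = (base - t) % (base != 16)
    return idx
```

17

Transformed code:
def op(t, base, idx, nums):
    handle(16)
    if idx == idx and idx >= 16:
        raise ValueError(idx)
    else:
        t = record(t // idx)
    idx -= idx == idx
    if 2 > base:
        idx += nums[idx]
    else:
        t -= idx - nums
    for pos in nums:
        t += t
        if nums >= t:
            break
    if nums > 34:
        handle(t)
        idx = (base - t) % (base != 16)
    return idx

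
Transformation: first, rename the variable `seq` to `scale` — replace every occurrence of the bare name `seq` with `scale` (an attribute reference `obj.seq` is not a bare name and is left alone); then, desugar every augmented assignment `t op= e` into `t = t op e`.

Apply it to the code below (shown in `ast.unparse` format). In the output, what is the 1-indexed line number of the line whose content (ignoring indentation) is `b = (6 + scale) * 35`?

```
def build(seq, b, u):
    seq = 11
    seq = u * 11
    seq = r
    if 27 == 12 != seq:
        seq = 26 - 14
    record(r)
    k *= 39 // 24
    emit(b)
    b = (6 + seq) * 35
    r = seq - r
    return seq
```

Transformed code:
def build(scale, b, u):
    scale = 11
    scale = u * 11
    scale = r
    if 27 == 12 != scale:
        scale = 26 - 14
    record(r)
    k = k * (39 // 24)
    emit(b)
    b = (6 + scale) * 35
    r = scale - r
    return scale

10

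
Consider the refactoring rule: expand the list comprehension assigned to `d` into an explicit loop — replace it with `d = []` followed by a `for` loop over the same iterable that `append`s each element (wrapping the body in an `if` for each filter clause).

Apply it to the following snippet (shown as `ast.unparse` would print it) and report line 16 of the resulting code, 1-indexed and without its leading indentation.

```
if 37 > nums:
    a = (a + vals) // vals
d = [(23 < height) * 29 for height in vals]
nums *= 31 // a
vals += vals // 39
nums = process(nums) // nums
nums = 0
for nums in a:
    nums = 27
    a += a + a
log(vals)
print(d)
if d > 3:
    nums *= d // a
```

Transformed code:
if 37 > nums:
    a = (a + vals) // vals
d = []
for height in vals:
    d.append((23 < height) * 29)
nums *= 31 // a
vals += vals // 39
nums = process(nums) // nums
nums = 0
for nums in a:
    nums = 27
    a += a + a
log(vals)
print(d)
if d > 3:
    nums *= d // a

nums *= d // a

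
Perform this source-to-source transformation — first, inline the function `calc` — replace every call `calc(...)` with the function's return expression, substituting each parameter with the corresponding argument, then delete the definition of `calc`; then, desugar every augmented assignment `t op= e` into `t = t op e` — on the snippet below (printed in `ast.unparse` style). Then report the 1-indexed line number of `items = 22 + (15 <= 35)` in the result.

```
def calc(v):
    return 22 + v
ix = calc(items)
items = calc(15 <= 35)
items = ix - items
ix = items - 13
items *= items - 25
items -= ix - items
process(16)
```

Transformed code:
ix = 22 + items
items = 22 + (15 <= 35)
items = ix - items
ix = items - 13
items = items * (items - 25)
items = items - (ix - items)
process(16)

2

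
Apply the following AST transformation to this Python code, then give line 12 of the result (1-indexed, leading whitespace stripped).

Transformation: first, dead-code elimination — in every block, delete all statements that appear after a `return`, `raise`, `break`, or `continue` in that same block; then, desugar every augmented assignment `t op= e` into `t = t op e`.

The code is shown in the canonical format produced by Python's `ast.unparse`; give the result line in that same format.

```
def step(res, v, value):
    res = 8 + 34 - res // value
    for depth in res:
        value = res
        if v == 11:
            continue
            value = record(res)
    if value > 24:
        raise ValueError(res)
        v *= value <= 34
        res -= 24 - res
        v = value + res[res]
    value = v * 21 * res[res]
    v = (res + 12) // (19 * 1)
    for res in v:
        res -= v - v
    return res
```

Transformed code:
def step(res, v, value):
    res = 8 + 34 - res // value
    for depth in res:
        value = res
        if v == 11:
            continue
    if value > 24:
        raise ValueError(res)
    value = v * 21 * res[res]
    v = (res + 12) // (19 * 1)
    for res in v:
        res = res - (v - v)
    return res

res = res - (v - v)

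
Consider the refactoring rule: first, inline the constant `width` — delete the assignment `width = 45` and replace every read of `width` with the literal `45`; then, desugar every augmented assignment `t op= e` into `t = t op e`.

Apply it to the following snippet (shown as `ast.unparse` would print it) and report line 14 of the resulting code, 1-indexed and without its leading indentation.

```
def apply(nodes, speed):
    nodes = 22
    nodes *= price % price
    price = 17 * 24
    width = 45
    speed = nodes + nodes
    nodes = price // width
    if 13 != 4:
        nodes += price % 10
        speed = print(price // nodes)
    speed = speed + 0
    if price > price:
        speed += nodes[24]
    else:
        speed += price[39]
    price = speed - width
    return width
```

speed = speed + price[39]

Transformed code:
def apply(nodes, speed):
    nodes = 22
    nodes = nodes * (price % price)
    price = 17 * 24
    speed = nodes + nodes
    nodes = price // 45
    if 13 != 4:
        nodes = nodes + price % 10
        speed = print(price // nodes)
    speed = speed + 0
    if price > price:
        speed = speed + nodes[24]
    else:
        speed = speed + price[39]
    price = speed - 45
    return 45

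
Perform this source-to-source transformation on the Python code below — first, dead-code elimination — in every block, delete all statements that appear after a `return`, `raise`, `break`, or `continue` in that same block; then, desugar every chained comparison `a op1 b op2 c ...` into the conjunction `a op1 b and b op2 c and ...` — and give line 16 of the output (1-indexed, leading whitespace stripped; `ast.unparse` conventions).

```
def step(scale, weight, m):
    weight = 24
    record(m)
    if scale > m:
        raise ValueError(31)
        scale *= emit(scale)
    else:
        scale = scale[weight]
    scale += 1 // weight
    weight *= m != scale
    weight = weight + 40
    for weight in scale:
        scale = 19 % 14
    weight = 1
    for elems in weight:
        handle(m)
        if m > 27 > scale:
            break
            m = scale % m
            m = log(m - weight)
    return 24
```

Transformed code:
def step(scale, weight, m):
    weight = 24
    record(m)
    if scale > m:
        raise ValueError(31)
    else:
        scale = scale[weight]
    scale += 1 // weight
    weight *= m != scale
    weight = weight + 40
    for weight in scale:
        scale = 19 % 14
    weight = 1
    for elems in weight:
        handle(m)
        if m > 27 and 27 > scale:
            break
    return 24

if m > 27 and 27 > scale:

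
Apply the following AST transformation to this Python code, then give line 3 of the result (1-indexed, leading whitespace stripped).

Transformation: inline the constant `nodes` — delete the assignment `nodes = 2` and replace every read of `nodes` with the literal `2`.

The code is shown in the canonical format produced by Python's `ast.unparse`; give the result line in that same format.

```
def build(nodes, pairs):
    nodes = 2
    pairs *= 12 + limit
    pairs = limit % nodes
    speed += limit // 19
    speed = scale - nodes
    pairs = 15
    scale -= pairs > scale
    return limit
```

Transformed code:
def build(nodes, pairs):
    pairs *= 12 + limit
    pairs = limit % 2
    speed += limit // 19
    speed = scale - 2
    pairs = 15
    scale -= pairs > scale
    return limit

pairs = limit % 2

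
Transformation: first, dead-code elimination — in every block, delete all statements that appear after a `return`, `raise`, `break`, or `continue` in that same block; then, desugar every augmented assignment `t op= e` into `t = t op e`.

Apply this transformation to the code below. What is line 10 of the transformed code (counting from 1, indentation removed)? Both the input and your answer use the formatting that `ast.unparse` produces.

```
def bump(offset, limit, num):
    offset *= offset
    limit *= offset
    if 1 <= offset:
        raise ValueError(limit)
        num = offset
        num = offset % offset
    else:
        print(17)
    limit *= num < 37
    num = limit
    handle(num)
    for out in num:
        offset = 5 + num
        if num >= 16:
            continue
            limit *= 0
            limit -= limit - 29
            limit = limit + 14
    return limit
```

handle(num)

Transformed code:
def bump(offset, limit, num):
    offset = offset * offset
    limit = limit * offset
    if 1 <= offset:
        raise ValueError(limit)
    else:
        print(17)
    limit = limit * (num < 37)
    num = limit
    handle(num)
    for out in num:
        offset = 5 + num
        if num >= 16:
            continue
    return limit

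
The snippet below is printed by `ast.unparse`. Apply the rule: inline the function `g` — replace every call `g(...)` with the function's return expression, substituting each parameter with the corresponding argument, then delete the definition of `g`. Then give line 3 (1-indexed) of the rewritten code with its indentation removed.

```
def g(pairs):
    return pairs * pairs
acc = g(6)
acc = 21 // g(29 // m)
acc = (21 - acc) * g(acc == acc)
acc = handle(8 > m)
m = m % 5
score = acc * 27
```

acc = (21 - acc) * ((acc == acc) * (acc == acc))

Transformed code:
acc = 6 * 6
acc = 21 // (29 // m * (29 // m))
acc = (21 - acc) * ((acc == acc) * (acc == acc))
acc = handle(8 > m)
m = m % 5
score = acc * 27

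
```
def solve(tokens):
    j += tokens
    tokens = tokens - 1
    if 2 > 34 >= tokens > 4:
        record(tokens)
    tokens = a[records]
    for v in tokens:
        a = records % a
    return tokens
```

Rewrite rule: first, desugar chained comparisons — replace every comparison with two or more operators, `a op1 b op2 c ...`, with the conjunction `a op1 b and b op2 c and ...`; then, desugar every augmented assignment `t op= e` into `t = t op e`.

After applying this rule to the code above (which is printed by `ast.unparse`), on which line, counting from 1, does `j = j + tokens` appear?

Transformed code:
def solve(tokens):
    j = j + tokens
    tokens = tokens - 1
    if 2 > 34 and 34 >= tokens and (tokens > 4):
        record(tokens)
    tokens = a[records]
    for v in tokens:
        a = records % a
    return tokens

2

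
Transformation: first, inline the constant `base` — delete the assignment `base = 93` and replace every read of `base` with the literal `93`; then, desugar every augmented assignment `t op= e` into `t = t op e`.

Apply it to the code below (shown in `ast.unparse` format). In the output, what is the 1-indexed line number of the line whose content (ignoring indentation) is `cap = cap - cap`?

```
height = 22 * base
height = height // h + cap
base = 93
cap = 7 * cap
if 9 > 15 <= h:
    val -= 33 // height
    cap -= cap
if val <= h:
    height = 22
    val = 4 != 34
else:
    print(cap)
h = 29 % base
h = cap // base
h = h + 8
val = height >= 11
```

Transformed code:
height = 22 * 93
height = height // h + cap
cap = 7 * cap
if 9 > 15 <= h:
    val = val - 33 // height
    cap = cap - cap
if val <= h:
    height = 22
    val = 4 != 34
else:
    print(cap)
h = 29 % 93
h = cap // 93
h = h + 8
val = height >= 11

6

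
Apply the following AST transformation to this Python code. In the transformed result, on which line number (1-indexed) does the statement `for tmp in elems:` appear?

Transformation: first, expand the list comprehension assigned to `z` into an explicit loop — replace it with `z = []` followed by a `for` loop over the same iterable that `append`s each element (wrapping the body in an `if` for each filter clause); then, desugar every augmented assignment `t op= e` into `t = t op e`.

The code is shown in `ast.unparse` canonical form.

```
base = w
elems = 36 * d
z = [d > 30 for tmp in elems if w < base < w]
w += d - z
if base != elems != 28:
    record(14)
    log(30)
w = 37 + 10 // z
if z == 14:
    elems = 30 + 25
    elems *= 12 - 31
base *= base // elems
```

Transformed code:
base = w
elems = 36 * d
z = []
for tmp in elems:
    if w < base < w:
        z.append(d > 30)
w = w + (d - z)
if base != elems != 28:
    record(14)
    log(30)
w = 37 + 10 // z
if z == 14:
    elems = 30 + 25
    elems = elems * (12 - 31)
base = base * (base // elems)

4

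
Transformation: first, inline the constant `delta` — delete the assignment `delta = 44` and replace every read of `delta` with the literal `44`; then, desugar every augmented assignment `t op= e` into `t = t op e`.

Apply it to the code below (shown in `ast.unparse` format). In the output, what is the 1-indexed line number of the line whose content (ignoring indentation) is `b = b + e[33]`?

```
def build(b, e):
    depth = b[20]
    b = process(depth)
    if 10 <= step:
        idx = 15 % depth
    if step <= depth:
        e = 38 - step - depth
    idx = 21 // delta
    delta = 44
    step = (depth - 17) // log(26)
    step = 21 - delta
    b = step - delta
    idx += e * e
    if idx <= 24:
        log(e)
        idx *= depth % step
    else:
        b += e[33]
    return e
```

17

Transformed code:
def build(b, e):
    depth = b[20]
    b = process(depth)
    if 10 <= step:
        idx = 15 % depth
    if step <= depth:
        e = 38 - step - depth
    idx = 21 // 44
    step = (depth - 17) // log(26)
    step = 21 - 44
    b = step - 44
    idx = idx + e * e
    if idx <= 24:
        log(e)
        idx = idx * (depth % step)
    else:
        b = b + e[33]
    return e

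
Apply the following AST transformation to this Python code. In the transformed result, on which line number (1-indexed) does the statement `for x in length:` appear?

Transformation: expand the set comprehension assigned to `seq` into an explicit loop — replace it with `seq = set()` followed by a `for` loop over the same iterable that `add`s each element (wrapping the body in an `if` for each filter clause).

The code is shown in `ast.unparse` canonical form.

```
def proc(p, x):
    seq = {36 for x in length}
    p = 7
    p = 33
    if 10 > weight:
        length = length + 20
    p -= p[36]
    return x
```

Transformed code:
def proc(p, x):
    seq = set()
    for x in length:
        seq.add(36)
    p = 7
    p = 33
    if 10 > weight:
        length = length + 20
    p -= p[36]
    return x

3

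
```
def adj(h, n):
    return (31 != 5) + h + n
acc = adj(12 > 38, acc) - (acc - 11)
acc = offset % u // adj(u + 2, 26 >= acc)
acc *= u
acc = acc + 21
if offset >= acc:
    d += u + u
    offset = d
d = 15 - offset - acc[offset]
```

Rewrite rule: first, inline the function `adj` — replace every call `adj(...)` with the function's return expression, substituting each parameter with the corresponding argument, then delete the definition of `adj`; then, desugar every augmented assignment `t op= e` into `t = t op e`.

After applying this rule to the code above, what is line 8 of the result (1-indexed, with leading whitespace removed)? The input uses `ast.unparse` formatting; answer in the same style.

d = 15 - offset - acc[offset]

Transformed code:
acc = (31 != 5) + (12 > 38) + acc - (acc - 11)
acc = offset % u // ((31 != 5) + (u + 2) + (26 >= acc))
acc = acc * u
acc = acc + 21
if offset >= acc:
    d = d + (u + u)
    offset = d
d = 15 - offset - acc[offset]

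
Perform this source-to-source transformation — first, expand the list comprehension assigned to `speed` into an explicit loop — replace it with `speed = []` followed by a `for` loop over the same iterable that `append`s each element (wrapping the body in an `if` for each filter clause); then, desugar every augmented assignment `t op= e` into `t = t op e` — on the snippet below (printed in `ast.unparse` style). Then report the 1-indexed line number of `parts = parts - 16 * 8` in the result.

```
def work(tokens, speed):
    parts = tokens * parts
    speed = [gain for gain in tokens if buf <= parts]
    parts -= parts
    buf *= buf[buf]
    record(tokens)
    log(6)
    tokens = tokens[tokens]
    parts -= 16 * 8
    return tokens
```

Transformed code:
def work(tokens, speed):
    parts = tokens * parts
    speed = []
    for gain in tokens:
        if buf <= parts:
            speed.append(gain)
    parts = parts - parts
    buf = buf * buf[buf]
    record(tokens)
    log(6)
    tokens = tokens[tokens]
    parts = parts - 16 * 8
    return tokens

12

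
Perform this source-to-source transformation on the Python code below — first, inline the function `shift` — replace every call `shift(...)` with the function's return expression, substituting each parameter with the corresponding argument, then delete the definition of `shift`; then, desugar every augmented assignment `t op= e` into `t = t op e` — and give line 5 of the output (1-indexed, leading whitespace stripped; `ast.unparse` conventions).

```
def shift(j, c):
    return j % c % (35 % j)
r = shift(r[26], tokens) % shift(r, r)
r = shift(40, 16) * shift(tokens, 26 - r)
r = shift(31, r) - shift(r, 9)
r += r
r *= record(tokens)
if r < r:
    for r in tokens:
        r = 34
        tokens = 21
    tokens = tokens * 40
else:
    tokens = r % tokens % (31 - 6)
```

Transformed code:
r = r[26] % tokens % (35 % r[26]) % (r % r % (35 % r))
r = 40 % 16 % (35 % 40) * (tokens % (26 - r) % (35 % tokens))
r = 31 % r % (35 % 31) - r % 9 % (35 % r)
r = r + r
r = r * record(tokens)
if r < r:
    for r in tokens:
        r = 34
        tokens = 21
    tokens = tokens * 40
else:
    tokens = r % tokens % (31 - 6)

r = r * record(tokens)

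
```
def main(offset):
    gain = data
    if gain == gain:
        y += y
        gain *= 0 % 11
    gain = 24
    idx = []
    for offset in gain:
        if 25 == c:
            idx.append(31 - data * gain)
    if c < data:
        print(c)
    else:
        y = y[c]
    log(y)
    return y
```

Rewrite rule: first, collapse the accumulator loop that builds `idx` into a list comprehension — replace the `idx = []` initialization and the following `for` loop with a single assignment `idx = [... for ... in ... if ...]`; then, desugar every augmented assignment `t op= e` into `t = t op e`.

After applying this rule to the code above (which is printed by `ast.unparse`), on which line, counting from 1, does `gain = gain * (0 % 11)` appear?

5

Transformed code:
def main(offset):
    gain = data
    if gain == gain:
        y = y + y
        gain = gain * (0 % 11)
    gain = 24
    idx = [31 - data * gain for offset in gain if 25 == c]
    if c < data:
        print(c)
    else:
        y = y[c]
    log(y)
    return y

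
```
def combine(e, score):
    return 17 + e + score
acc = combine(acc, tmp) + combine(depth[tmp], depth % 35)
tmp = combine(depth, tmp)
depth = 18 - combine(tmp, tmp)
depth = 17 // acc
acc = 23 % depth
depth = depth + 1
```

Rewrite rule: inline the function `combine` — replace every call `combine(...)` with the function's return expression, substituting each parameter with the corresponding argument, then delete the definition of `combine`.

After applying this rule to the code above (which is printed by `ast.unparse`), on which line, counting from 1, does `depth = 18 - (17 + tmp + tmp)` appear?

3

Transformed code:
acc = 17 + acc + tmp + (17 + depth[tmp] + depth % 35)
tmp = 17 + depth + tmp
depth = 18 - (17 + tmp + tmp)
depth = 17 // acc
acc = 23 % depth
depth = depth + 1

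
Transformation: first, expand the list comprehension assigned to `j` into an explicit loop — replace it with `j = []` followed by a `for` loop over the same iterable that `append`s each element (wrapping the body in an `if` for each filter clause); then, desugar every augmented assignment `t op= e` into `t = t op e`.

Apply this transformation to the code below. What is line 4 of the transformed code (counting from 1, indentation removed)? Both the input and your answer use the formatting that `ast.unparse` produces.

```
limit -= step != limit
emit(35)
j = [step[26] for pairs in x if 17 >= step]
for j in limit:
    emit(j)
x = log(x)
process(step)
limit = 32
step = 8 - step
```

Transformed code:
limit = limit - (step != limit)
emit(35)
j = []
for pairs in x:
    if 17 >= step:
        j.append(step[26])
for j in limit:
    emit(j)
x = log(x)
process(step)
limit = 32
step = 8 - step

for pairs in x:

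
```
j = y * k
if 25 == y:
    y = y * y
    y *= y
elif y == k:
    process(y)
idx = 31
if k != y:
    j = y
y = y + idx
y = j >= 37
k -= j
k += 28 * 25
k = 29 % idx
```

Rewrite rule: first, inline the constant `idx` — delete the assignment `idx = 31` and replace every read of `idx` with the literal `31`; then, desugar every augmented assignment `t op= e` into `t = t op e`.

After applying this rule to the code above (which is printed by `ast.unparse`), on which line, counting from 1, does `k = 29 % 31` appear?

13

Transformed code:
j = y * k
if 25 == y:
    y = y * y
    y = y * y
elif y == k:
    process(y)
if k != y:
    j = y
y = y + 31
y = j >= 37
k = k - j
k = k + 28 * 25
k = 29 % 31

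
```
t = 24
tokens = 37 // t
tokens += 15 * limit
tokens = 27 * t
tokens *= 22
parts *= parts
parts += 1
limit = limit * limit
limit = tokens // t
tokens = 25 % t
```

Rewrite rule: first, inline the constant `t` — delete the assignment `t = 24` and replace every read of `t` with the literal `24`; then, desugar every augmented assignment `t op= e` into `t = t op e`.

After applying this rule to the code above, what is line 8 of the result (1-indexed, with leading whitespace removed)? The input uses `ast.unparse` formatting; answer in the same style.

limit = tokens // 24

Transformed code:
tokens = 37 // 24
tokens = tokens + 15 * limit
tokens = 27 * 24
tokens = tokens * 22
parts = parts * parts
parts = parts + 1
limit = limit * limit
limit = tokens // 24
tokens = 25 % 24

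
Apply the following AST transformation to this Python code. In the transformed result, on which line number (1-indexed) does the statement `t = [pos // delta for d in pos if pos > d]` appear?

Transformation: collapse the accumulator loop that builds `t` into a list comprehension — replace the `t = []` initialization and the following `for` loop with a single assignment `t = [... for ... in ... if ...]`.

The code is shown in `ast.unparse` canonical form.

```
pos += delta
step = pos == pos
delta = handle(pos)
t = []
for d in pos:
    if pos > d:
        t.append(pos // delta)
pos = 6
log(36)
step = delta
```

Transformed code:
pos += delta
step = pos == pos
delta = handle(pos)
t = [pos // delta for d in pos if pos > d]
pos = 6
log(36)
step = delta

4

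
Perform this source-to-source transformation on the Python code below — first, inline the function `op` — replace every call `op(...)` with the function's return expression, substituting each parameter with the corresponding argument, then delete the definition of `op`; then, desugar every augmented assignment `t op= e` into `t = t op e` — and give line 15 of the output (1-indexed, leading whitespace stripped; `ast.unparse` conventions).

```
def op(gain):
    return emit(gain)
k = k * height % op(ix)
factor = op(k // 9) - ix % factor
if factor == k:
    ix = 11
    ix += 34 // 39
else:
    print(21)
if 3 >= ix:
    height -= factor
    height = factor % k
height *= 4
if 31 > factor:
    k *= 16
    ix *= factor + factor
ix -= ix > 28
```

Transformed code:
k = k * height % emit(ix)
factor = emit(k // 9) - ix % factor
if factor == k:
    ix = 11
    ix = ix + 34 // 39
else:
    print(21)
if 3 >= ix:
    height = height - factor
    height = factor % k
height = height * 4
if 31 > factor:
    k = k * 16
    ix = ix * (factor + factor)
ix = ix - (ix > 28)

ix = ix - (ix > 28)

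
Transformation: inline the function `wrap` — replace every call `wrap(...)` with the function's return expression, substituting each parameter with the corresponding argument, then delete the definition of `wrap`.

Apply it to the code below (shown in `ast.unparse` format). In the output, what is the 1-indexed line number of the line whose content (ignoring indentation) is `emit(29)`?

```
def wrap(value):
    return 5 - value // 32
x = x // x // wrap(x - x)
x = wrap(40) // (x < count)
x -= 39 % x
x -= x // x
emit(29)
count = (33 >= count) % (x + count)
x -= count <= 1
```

Transformed code:
x = x // x // (5 - (x - x) // 32)
x = (5 - 40 // 32) // (x < count)
x -= 39 % x
x -= x // x
emit(29)
count = (33 >= count) % (x + count)
x -= count <= 1

5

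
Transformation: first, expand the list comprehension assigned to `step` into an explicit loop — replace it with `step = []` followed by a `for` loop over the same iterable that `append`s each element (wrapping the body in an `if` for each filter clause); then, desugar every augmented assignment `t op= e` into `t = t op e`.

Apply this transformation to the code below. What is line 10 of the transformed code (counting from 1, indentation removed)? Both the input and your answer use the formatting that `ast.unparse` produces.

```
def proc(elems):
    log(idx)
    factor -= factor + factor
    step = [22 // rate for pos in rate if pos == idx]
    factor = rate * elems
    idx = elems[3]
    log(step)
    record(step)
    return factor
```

log(step)

Transformed code:
def proc(elems):
    log(idx)
    factor = factor - (factor + factor)
    step = []
    for pos in rate:
        if pos == idx:
            step.append(22 // rate)
    factor = rate * elems
    idx = elems[3]
    log(step)
    record(step)
    return factor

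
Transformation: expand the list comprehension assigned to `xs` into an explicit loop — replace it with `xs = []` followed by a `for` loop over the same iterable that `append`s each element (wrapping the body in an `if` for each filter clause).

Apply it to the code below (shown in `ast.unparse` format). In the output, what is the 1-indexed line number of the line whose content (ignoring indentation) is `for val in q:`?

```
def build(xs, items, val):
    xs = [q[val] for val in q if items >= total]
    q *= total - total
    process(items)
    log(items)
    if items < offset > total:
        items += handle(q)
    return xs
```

Transformed code:
def build(xs, items, val):
    xs = []
    for val in q:
        if items >= total:
            xs.append(q[val])
    q *= total - total
    process(items)
    log(items)
    if items < offset > total:
        items += handle(q)
    return xs

3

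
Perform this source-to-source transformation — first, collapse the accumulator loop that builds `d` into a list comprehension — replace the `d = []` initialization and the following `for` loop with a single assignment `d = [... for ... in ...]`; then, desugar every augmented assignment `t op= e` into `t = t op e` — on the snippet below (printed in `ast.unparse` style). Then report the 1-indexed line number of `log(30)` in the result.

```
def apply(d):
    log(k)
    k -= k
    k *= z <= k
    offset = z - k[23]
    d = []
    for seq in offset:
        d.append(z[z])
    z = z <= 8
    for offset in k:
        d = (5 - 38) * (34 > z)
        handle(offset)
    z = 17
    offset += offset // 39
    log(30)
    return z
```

Transformed code:
def apply(d):
    log(k)
    k = k - k
    k = k * (z <= k)
    offset = z - k[23]
    d = [z[z] for seq in offset]
    z = z <= 8
    for offset in k:
        d = (5 - 38) * (34 > z)
        handle(offset)
    z = 17
    offset = offset + offset // 39
    log(30)
    return z

13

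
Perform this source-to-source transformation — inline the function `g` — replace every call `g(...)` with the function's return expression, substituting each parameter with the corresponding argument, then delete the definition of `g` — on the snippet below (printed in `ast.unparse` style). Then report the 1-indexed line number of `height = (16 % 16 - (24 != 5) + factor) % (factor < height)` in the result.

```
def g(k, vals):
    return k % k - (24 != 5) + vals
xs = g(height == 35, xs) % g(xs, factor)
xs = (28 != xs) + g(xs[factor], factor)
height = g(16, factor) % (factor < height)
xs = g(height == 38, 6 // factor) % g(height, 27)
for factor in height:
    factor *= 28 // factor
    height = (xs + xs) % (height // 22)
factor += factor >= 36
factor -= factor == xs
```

Transformed code:
xs = ((height == 35) % (height == 35) - (24 != 5) + xs) % (xs % xs - (24 != 5) + factor)
xs = (28 != xs) + (xs[factor] % xs[factor] - (24 != 5) + factor)
height = (16 % 16 - (24 != 5) + factor) % (factor < height)
xs = ((height == 38) % (height == 38) - (24 != 5) + 6 // factor) % (height % height - (24 != 5) + 27)
for factor in height:
    factor *= 28 // factor
    height = (xs + xs) % (height // 22)
factor += factor >= 36
factor -= factor == xs

3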